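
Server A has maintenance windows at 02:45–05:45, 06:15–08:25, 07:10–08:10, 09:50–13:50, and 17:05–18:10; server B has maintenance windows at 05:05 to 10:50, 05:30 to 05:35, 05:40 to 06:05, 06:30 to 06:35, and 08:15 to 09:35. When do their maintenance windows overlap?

Merge the first list: 02:45-05:45, 06:15-08:25, 09:50-13:50, 17:05-18:10.
Merge the second list: 05:05-10:50.
02:45-05:45 meets the second set on 05:05-05:45.
06:15-08:25 meets the second set on 06:15-08:25.
09:50-13:50 meets the second set on 09:50-10:50.
17:05-18:10: no overlap with the second set.

05:05-05:45, 06:15-08:25, 09:50-10:50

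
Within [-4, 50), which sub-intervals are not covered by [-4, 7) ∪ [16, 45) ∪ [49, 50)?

Covered (merged): [-4, 7), [16, 45), [49, 50).
Gaps within [-4, 50): [7, 16), [45, 49).

[7, 16) ∪ [45, 49)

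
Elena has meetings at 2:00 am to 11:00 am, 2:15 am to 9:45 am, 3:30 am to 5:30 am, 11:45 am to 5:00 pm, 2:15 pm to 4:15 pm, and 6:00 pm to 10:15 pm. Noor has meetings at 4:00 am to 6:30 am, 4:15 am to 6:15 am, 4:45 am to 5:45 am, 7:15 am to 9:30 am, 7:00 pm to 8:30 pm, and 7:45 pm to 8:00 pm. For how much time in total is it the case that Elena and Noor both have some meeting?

6 h 15 min

First set merges to 2:00 am-11:00 am, 11:45 am-5:00 pm, 6:00 pm-10:15 pm.
Second set merges to 4:00 am-6:30 am, 7:15 am-9:30 am, 7:00 pm-8:30 pm.
A ∩ B = 4:00 am-6:30 am, 7:15 am-9:30 am, 7:00 pm-8:30 pm.
Total: 2 h 30 min + 2 h 15 min + 1 h 30 min = 6 h 15 min.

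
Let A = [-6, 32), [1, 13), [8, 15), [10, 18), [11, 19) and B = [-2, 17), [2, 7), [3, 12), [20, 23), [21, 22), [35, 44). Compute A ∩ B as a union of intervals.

[-2, 17) ∪ [20, 23)

Merge the first list: [-6, 32).
Merge the second list: [-2, 17), [20, 23), [35, 44).
[-6, 32) overlaps B on [-2, 17), [20, 23).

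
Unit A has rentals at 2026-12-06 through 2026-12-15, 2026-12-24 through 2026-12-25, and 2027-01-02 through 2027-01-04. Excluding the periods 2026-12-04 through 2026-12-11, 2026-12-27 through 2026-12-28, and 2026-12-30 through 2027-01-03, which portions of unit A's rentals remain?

2026-12-06 through 2026-12-15 with B removed leaves 2026-12-12 through 2026-12-15.
2026-12-24 through 2026-12-25 is untouched.
2027-01-02 through 2027-01-04 with B removed leaves 2027-01-04 through 2027-01-04.

2026-12-12 through 2026-12-15, 2026-12-24 through 2026-12-25, 2027-01-04 through 2027-01-04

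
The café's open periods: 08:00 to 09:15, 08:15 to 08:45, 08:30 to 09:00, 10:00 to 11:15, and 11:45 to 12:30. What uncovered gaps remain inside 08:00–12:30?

Covered (merged): 08:00–09:15, 10:00–11:15, 11:45–12:30.
Complement within 08:00–12:30: 09:15–10:00, 11:15–11:45.

09:15–10:00, 11:15–11:45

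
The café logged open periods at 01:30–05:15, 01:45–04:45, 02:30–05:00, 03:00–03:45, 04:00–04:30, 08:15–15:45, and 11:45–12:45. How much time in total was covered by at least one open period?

Merged: 01:30–05:15, 08:15–15:45.
Lengths: 3 h 45 min + 7 h 30 min = 11 h 15 min.

11 h 15 min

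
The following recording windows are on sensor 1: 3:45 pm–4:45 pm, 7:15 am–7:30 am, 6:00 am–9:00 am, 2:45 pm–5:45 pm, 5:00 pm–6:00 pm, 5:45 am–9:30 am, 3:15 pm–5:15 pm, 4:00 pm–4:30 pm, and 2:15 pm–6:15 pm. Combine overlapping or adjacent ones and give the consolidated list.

5:45 am-9:30 am, 2:15 pm-6:15 pm

Sort by start: 5:45 am-9:30 am, 6:00 am-9:00 am, 7:15 am-7:30 am, 2:15 pm-6:15 pm, 2:45 pm-5:45 pm, 3:15 pm-5:15 pm, 3:45 pm-4:45 pm, 4:00 pm-4:30 pm, 5:00 pm-6:00 pm.
6:00 am-9:00 am overlaps/touches 5:45 am-9:30 am → extend to 5:45 am-9:30 am.
7:15 am-7:30 am overlaps/touches 5:45 am-9:30 am → extend to 5:45 am-9:30 am.
2:15 pm-6:15 pm is disjoint → start new block.
2:45 pm-5:45 pm overlaps/touches 2:15 pm-6:15 pm → extend to 2:15 pm-6:15 pm.
3:15 pm-5:15 pm overlaps/touches 2:15 pm-6:15 pm → extend to 2:15 pm-6:15 pm.
3:45 pm-4:45 pm overlaps/touches 2:15 pm-6:15 pm → extend to 2:15 pm-6:15 pm.
4:00 pm-4:30 pm overlaps/touches 2:15 pm-6:15 pm → extend to 2:15 pm-6:15 pm.
5:00 pm-6:00 pm overlaps/touches 2:15 pm-6:15 pm → extend to 2:15 pm-6:15 pm.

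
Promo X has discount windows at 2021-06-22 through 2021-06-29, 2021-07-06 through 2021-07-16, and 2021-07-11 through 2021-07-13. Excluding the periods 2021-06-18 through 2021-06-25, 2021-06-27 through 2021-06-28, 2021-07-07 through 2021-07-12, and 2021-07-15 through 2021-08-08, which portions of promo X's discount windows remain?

First set merges to 2021-06-22 through 2021-06-29, 2021-07-06 through 2021-07-16.
2021-06-22 through 2021-06-29 minus B → 2021-06-26 through 2021-06-26, 2021-06-29 through 2021-06-29.
2021-07-06 through 2021-07-16 minus B → 2021-07-06 through 2021-07-06, 2021-07-13 through 2021-07-14.

2021-06-26 through 2021-06-26, 2021-06-29 through 2021-06-29, 2021-07-06 through 2021-07-06, 2021-07-13 through 2021-07-14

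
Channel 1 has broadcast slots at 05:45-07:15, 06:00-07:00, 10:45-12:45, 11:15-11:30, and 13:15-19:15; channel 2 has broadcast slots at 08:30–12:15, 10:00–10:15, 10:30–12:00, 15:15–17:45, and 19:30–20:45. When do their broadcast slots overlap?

First set merges to 05:45–07:15, 10:45–12:45, 13:15–19:15.
Second set merges to 08:30–12:15, 15:15–17:45, 19:30–20:45.
05:45–07:15 falls entirely outside B.
10:45–12:45 overlaps B on 10:45–12:15.
13:15–19:15 overlaps B on 15:15–17:45.

10:45–12:15, 15:15–17:45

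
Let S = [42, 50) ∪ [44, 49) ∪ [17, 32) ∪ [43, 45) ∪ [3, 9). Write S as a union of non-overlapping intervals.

[3, 9) ∪ [17, 32) ∪ [42, 50)

Sort by start: [3, 9), [17, 32), [42, 50), [43, 45), [44, 49).
[17, 32) is disjoint → start new block.
[42, 50) is disjoint → start new block.
[43, 45) overlaps/touches [42, 50) → extend to [42, 50).
[44, 49) overlaps/touches [42, 50) → extend to [42, 50).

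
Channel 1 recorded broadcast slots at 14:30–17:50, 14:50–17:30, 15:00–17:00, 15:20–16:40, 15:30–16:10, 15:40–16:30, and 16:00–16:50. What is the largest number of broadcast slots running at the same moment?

7

Walk the sorted start/end points keeping a running depth.
The depth first hits 7 at 16:00.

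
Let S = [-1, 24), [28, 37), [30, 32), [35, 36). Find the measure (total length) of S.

Merged: [-1, 24), [28, 37).
Lengths: 25 + 9 = 34.

34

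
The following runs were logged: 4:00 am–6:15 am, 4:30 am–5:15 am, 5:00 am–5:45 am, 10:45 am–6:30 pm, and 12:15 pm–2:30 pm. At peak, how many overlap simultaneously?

Sweep endpoints in order; track running count of active intervals.
Peak of 3 reached at 5:00 am.

3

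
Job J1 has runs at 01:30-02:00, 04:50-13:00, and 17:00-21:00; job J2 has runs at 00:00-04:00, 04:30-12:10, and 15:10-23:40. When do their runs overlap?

01:30–02:00 ∩ B → 01:30–02:00.
04:50–13:00 ∩ B → 04:50–12:10.
17:00–21:00 ∩ B → 17:00–21:00.

01:30–02:00, 04:50–12:10, 17:00–21:00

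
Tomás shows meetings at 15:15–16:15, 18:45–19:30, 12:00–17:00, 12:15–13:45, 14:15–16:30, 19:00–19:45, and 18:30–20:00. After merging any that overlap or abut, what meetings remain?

Sort by start: 12:00–17:00, 12:15–13:45, 14:15–16:30, 15:15–16:15, 18:30–20:00, 18:45–19:30, 19:00–19:45.
12:15–13:45 overlaps/touches 12:00–17:00 → extend to 12:00–17:00.
14:15–16:30 overlaps/touches 12:00–17:00 → extend to 12:00–17:00.
15:15–16:15 overlaps/touches 12:00–17:00 → extend to 12:00–17:00.
18:30–20:00 is disjoint → start new block.
18:45–19:30 overlaps/touches 18:30–20:00 → extend to 18:30–20:00.
19:00–19:45 overlaps/touches 18:30–20:00 → extend to 18:30–20:00.

12:00–17:00, 18:30–20:00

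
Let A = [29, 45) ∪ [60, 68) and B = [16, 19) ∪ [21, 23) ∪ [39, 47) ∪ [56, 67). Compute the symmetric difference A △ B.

[16, 19) ∪ [21, 23) ∪ [29, 39) ∪ [45, 47) ∪ [56, 60) ∪ [67, 68)

Only in the first: [29, 39), [67, 68).
Only in the second: [16, 19), [21, 23), [45, 47), [56, 60).
Together these are the periods covered by exactly one.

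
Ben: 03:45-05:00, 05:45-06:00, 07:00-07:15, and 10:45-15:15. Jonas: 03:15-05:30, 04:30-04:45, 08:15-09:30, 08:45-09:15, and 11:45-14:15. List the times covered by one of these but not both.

03:15–03:45, 05:00–05:30, 05:45–06:00, 07:00–07:15, 08:15–09:30, 10:45–11:45, 14:15–15:15

B, merged: 03:15–05:30, 08:15–09:30, 11:45–14:15.
A \ B = 05:45–06:00, 07:00–07:15, 10:45–11:45, 14:15–15:15.
B \ A = 03:15–03:45, 05:00–05:30, 08:15–09:30.
Union of the two gives the symmetric difference.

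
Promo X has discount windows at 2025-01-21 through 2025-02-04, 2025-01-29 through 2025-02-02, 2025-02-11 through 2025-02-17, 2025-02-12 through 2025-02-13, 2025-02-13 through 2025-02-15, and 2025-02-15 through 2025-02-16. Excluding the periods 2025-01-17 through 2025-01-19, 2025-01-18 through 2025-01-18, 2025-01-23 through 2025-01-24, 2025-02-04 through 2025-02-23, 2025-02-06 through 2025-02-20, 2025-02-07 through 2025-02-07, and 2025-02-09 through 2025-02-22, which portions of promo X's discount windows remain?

A, merged: 2025-01-21 through 2025-02-04, 2025-02-11 through 2025-02-17.
B, merged: 2025-01-17 through 2025-01-19, 2025-01-23 through 2025-01-24, 2025-02-04 through 2025-02-23.
2025-01-21 through 2025-02-04 minus B → 2025-01-21 through 2025-01-22, 2025-01-25 through 2025-02-03.
2025-02-11 through 2025-02-17: fully covered by B → removed.

2025-01-21 through 2025-01-22, 2025-01-25 through 2025-02-03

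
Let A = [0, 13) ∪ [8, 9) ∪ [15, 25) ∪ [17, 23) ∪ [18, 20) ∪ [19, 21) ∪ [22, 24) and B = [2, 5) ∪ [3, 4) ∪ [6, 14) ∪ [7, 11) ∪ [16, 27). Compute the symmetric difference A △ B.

[0, 2) ∪ [5, 6) ∪ [13, 14) ∪ [15, 16) ∪ [25, 27)

Merge the first list: [0, 13), [15, 25).
Merge the second list: [2, 5), [6, 14), [16, 27).
A \ B = [0, 2), [5, 6), [15, 16).
B \ A = [13, 14), [25, 27).
Union of the two gives the symmetric difference.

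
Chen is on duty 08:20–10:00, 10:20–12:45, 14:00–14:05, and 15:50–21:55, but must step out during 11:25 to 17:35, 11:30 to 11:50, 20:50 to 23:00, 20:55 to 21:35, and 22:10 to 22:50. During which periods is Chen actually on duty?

08:20–10:00, 10:20–11:25, 17:35–20:50

Second set merges to 11:25–17:35, 20:50–23:00.
08:20–10:00: no B overlap → unchanged.
10:20–12:45 minus B → 10:20–11:25.
14:00–14:05: fully covered by B → removed.
15:50–21:55 minus B → 17:35–20:50.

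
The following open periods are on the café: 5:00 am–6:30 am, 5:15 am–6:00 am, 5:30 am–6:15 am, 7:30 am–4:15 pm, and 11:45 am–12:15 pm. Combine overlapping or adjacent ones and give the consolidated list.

5:00 am-6:30 am, 7:30 am-4:15 pm

5:15 am-6:00 am overlaps/touches 5:00 am-6:30 am → extend to 5:00 am-6:30 am.
5:30 am-6:15 am overlaps/touches 5:00 am-6:30 am → extend to 5:00 am-6:30 am.
7:30 am-4:15 pm is disjoint → start new block.
11:45 am-12:15 pm overlaps/touches 7:30 am-4:15 pm → extend to 7:30 am-4:15 pm.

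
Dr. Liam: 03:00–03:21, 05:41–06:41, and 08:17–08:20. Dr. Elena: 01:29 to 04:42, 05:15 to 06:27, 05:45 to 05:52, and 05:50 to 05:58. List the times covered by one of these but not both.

B, merged: 01:29–04:42, 05:15–06:27.
A \ B = 06:27–06:41, 08:17–08:20.
B \ A = 01:29–03:00, 03:21–04:42, 05:15–05:41.
Union of the two gives the symmetric difference.

01:29–03:00, 03:21–04:42, 05:15–05:41, 06:27–06:41, 08:17–08:20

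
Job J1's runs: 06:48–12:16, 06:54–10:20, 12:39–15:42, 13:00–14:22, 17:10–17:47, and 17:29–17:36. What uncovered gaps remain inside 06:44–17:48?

06:44–06:48, 12:16–12:39, 15:42–17:10, 17:47–17:48

After merging, the occupied span is 06:48–12:16, 12:39–15:42, 17:10–17:47.
Gaps within 06:44–17:48: 06:44–06:48, 12:16–12:39, 15:42–17:10, 17:47–17:48.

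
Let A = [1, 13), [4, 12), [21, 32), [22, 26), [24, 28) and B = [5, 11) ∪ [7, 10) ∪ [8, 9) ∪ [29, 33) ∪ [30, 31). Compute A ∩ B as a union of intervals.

A, merged: [1, 13), [21, 32).
B, merged: [5, 11), [29, 33).
[1, 13) ∩ B → [5, 11).
[21, 32) ∩ B → [29, 32).

[5, 11) ∪ [29, 32)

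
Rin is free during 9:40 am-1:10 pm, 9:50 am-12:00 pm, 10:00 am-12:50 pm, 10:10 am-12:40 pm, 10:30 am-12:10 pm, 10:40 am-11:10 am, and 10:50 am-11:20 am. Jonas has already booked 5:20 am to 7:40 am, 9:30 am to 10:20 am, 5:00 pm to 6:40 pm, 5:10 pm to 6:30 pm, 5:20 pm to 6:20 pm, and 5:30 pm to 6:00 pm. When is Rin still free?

First set merges to 9:40 am–1:10 pm.
Second set merges to 5:20 am–7:40 am, 9:30 am–10:20 am, 5:00 pm–6:40 pm.
9:40 am–1:10 pm \ B = 10:20 am–1:10 pm.

10:20 am–1:10 pm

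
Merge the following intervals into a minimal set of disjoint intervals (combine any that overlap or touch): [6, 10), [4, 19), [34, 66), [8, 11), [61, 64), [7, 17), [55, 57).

[4, 19) ∪ [34, 66)

Sort by start: [4, 19), [6, 10), [7, 17), [8, 11), [34, 66), [55, 57), [61, 64).
[6, 10) overlaps/touches [4, 19) → extend to [4, 19).
[7, 17) overlaps/touches [4, 19) → extend to [4, 19).
[8, 11) overlaps/touches [4, 19) → extend to [4, 19).
[34, 66) is disjoint → start new block.
[55, 57) overlaps/touches [34, 66) → extend to [34, 66).
[61, 64) overlaps/touches [34, 66) → extend to [34, 66).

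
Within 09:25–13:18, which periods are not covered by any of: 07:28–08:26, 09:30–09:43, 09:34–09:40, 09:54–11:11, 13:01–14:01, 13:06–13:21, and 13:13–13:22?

09:25-09:30, 09:43-09:54, 11:11-13:01

Covered (merged): 07:28-08:26, 09:30-09:43, 09:54-11:11, 13:01-14:01.
Gaps within 09:25-13:18: 09:25-09:30, 09:43-09:54, 11:11-13:01.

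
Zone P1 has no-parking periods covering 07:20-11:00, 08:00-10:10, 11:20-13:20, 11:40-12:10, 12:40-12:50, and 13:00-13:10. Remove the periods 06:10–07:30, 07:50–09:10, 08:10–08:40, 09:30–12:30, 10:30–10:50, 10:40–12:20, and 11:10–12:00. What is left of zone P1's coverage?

07:30-07:50, 09:10-09:30, 12:30-13:20

A, merged: 07:20-11:00, 11:20-13:20.
B, merged: 06:10-07:30, 07:50-09:10, 09:30-12:30.
07:20-11:00 minus B → 07:30-07:50, 09:10-09:30.
11:20-13:20 minus B → 12:30-13:20.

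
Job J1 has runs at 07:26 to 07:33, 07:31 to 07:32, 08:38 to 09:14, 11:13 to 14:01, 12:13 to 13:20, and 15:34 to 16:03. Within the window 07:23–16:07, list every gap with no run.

Covered (merged): 07:26–07:33, 08:38–09:14, 11:13–14:01, 15:34–16:03.
Uncovered inside 07:23–16:07: 07:23–07:26, 07:33–08:38, 09:14–11:13, 14:01–15:34, 16:03–16:07.

07:23–07:26, 07:33–08:38, 09:14–11:13, 14:01–15:34, 16:03–16:07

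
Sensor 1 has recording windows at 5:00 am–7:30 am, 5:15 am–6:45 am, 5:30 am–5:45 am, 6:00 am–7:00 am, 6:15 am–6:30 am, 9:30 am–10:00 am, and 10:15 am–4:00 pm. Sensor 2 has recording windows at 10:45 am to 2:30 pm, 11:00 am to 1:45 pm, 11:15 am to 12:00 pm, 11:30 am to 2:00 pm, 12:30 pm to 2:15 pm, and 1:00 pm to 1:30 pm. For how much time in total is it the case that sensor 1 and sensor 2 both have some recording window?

First set merges to 5:00 am–7:30 am, 9:30 am–10:00 am, 10:15 am–4:00 pm.
Second set merges to 10:45 am–2:30 pm.
A ∩ B = 10:45 am–2:30 pm.
Total: 3 h 45 min.

3 h 45 min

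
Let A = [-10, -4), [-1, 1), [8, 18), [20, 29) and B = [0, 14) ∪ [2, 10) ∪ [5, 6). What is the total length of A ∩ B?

Merge the second list: [0, 14).
A ∩ B = [0, 1), [8, 14).
Total: 1 + 6 = 7.

7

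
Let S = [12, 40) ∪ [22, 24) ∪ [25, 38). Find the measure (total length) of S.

Merged: [12, 40).
Length: 28.

28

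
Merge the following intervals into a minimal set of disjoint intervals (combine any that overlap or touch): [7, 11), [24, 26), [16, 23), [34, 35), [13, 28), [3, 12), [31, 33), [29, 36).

Sort by start: [3, 12), [7, 11), [13, 28), [16, 23), [24, 26), [29, 36), [31, 33), [34, 35).
[7, 11) overlaps/touches [3, 12) → extend to [3, 12).
[13, 28) is disjoint → start new block.
[16, 23) overlaps/touches [13, 28) → extend to [13, 28).
[24, 26) overlaps/touches [13, 28) → extend to [13, 28).
[29, 36) is disjoint → start new block.
[31, 33) overlaps/touches [29, 36) → extend to [29, 36).
[34, 35) overlaps/touches [29, 36) → extend to [29, 36).

[3, 12) ∪ [13, 28) ∪ [29, 36)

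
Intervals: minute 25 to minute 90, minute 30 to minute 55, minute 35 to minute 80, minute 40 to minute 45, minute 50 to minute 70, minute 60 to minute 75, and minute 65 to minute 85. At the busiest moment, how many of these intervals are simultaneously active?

5

Walk the sorted start/end points keeping a running depth.
The depth first hits 5 at minute 65.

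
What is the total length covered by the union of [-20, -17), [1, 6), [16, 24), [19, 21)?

Merged: [-20, -17), [1, 6), [16, 24).
Lengths: 3 + 5 + 8 = 16.

16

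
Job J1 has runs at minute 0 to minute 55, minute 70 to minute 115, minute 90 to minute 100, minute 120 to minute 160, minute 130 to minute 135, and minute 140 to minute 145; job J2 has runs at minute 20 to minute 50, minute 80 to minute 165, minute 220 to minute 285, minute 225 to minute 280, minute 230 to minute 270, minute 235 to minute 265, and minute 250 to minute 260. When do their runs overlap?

First set merges to minute 0 to minute 55, minute 70 to minute 115, minute 120 to minute 160.
Second set merges to minute 20 to minute 50, minute 80 to minute 165, minute 220 to minute 285.
minute 0 to minute 55 meets the second set on minute 20 to minute 50.
minute 70 to minute 115 meets the second set on minute 80 to minute 115.
minute 120 to minute 160 meets the second set on minute 120 to minute 160.

minute 20 to minute 50, minute 80 to minute 115, minute 120 to minute 160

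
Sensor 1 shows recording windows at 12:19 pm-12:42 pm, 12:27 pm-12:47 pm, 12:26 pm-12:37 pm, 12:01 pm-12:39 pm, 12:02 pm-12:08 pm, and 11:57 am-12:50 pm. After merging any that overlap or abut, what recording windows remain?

11:57 am–12:50 pm

Sort by start: 11:57 am–12:50 pm, 12:01 pm–12:39 pm, 12:02 pm–12:08 pm, 12:19 pm–12:42 pm, 12:26 pm–12:37 pm, 12:27 pm–12:47 pm.
12:01 pm–12:39 pm overlaps/touches 11:57 am–12:50 pm → extend to 11:57 am–12:50 pm.
12:02 pm–12:08 pm overlaps/touches 11:57 am–12:50 pm → extend to 11:57 am–12:50 pm.
12:19 pm–12:42 pm overlaps/touches 11:57 am–12:50 pm → extend to 11:57 am–12:50 pm.
12:26 pm–12:37 pm overlaps/touches 11:57 am–12:50 pm → extend to 11:57 am–12:50 pm.
12:27 pm–12:47 pm overlaps/touches 11:57 am–12:50 pm → extend to 11:57 am–12:50 pm.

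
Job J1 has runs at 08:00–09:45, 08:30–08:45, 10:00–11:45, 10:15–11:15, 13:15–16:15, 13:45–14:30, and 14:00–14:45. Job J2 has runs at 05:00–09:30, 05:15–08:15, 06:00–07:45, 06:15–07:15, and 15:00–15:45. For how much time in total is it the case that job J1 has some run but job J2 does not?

A, merged: 08:00-09:45, 10:00-11:45, 13:15-16:15.
B, merged: 05:00-09:30, 15:00-15:45.
A \ B = 09:30-09:45, 10:00-11:45, 13:15-15:00, 15:45-16:15.
Total: 15 min + 1 h 45 min + 1 h 45 min + 30 min = 4 h 15 min.

4 h 15 min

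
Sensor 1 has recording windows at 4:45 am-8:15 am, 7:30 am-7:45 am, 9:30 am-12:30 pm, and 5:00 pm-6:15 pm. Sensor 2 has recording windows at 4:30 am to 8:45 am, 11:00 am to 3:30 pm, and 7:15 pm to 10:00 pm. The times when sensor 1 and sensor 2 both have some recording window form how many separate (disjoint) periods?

Merge the first list: 4:45 am–8:15 am, 9:30 am–12:30 pm, 5:00 pm–6:15 pm.
A ∩ B = 4:45 am–8:15 am, 11:00 am–12:30 pm.
That is 2 disjoint pieces.

2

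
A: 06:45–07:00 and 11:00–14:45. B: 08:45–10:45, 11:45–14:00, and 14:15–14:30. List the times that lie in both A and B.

11:45-14:00, 14:15-14:30

06:45-07:00 meets no B interval.
11:00-14:45 ∩ B → 11:45-14:00, 14:15-14:30.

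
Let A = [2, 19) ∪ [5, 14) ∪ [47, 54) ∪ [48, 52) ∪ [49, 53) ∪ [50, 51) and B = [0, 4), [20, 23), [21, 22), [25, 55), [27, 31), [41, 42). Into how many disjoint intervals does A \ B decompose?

Merge the first list: [2, 19), [47, 54).
Merge the second list: [0, 4), [20, 23), [25, 55).
A \ B = [4, 19).
That is 1 disjoint piece.

1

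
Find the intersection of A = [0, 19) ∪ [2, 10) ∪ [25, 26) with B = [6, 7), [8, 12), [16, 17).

First set merges to [0, 19), [25, 26).
[0, 19) ∩ B → [6, 7), [8, 12), [16, 17).
[25, 26) meets no B interval.

[6, 7) ∪ [8, 12) ∪ [16, 17)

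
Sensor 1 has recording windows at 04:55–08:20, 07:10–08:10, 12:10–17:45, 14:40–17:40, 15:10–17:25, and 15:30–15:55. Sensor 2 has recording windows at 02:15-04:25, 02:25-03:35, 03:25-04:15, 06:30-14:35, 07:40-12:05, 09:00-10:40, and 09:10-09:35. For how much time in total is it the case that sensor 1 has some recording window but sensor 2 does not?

4 h 45 min

First set merges to 04:55–08:20, 12:10–17:45.
Second set merges to 02:15–04:25, 06:30–14:35.
A \ B = 04:55–06:30, 14:35–17:45.
Total: 1 h 35 min + 3 h 10 min = 4 h 45 min.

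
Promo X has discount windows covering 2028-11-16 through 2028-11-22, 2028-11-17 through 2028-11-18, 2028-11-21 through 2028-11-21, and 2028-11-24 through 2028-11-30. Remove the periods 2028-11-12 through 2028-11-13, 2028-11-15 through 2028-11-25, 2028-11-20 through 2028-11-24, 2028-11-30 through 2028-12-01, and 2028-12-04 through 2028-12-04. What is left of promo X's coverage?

2028-11-26 through 2028-11-29

Merge the first list: 2028-11-16 through 2028-11-22, 2028-11-24 through 2028-11-30.
Merge the second list: 2028-11-12 through 2028-11-13, 2028-11-15 through 2028-11-25, 2028-11-30 through 2028-12-01, 2028-12-04 through 2028-12-04.
2028-11-16 through 2028-11-22: entirely removed.
2028-11-24 through 2028-11-30 \ B = 2028-11-26 through 2028-11-29.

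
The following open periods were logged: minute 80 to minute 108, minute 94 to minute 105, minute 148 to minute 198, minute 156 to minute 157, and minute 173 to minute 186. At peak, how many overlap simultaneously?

Walk the sorted start/end points keeping a running depth.
The depth first hits 2 at minute 94.

2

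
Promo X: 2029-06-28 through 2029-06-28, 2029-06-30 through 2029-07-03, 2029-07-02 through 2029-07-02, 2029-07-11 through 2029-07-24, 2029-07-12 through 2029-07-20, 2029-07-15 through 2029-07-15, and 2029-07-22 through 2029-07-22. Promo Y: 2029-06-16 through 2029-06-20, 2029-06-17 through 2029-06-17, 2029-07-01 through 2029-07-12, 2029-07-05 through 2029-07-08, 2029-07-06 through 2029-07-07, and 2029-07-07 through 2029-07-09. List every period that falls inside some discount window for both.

First set merges to 2029-06-28 through 2029-06-28, 2029-06-30 through 2029-07-03, 2029-07-11 through 2029-07-24.
Second set merges to 2029-06-16 through 2029-06-20, 2029-07-01 through 2029-07-12.
2029-06-28 through 2029-06-28: no overlap with the second set.
2029-06-30 through 2029-07-03 meets the second set on 2029-07-01 through 2029-07-03.
2029-07-11 through 2029-07-24 meets the second set on 2029-07-11 through 2029-07-12.

2029-07-01 through 2029-07-03, 2029-07-11 through 2029-07-12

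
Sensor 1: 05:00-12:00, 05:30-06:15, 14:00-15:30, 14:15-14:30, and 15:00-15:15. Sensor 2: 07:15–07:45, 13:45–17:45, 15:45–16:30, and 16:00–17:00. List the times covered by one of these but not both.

First set merges to 05:00-12:00, 14:00-15:30.
Second set merges to 07:15-07:45, 13:45-17:45.
Only in the first: 05:00-07:15, 07:45-12:00.
Only in the second: 13:45-14:00, 15:30-17:45.
Together these are the periods covered by exactly one.

05:00-07:15, 07:45-12:00, 13:45-14:00, 15:30-17:45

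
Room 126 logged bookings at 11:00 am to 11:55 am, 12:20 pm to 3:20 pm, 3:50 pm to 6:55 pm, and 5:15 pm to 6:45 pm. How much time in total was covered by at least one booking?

7 h

Merged: 11:00 am–11:55 am, 12:20 pm–3:20 pm, 3:50 pm–6:55 pm.
Lengths: 55 min + 3 h + 3 h 5 min = 7 h.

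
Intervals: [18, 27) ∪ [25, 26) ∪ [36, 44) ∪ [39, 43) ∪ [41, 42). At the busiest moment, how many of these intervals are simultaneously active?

At 41, 3 of the intervals are simultaneously active.
No point has more.

3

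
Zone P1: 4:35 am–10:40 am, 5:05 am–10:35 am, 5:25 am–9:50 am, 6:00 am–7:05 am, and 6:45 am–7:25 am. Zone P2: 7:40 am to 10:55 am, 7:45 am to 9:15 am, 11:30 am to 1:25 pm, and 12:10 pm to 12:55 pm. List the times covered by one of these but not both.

4:35 am–7:40 am, 10:40 am–10:55 am, 11:30 am–1:25 pm

First set merges to 4:35 am–10:40 am.
Second set merges to 7:40 am–10:55 am, 11:30 am–1:25 pm.
Only in the first: 4:35 am–7:40 am.
Only in the second: 10:40 am–10:55 am, 11:30 am–1:25 pm.
Together these are the periods covered by exactly one.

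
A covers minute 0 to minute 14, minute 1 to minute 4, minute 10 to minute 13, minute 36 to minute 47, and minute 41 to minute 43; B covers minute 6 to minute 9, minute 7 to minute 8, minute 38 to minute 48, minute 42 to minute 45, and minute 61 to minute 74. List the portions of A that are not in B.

A, merged: minute 0 to minute 14, minute 36 to minute 47.
B, merged: minute 6 to minute 9, minute 38 to minute 48, minute 61 to minute 74.
minute 0 to minute 14 with B removed leaves minute 0 to minute 6, minute 9 to minute 14.
minute 36 to minute 47 with B removed leaves minute 36 to minute 38.

minute 0 to minute 6, minute 9 to minute 14, minute 36 to minute 38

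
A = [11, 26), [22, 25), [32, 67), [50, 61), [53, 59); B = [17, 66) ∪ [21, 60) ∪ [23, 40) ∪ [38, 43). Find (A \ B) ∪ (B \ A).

[11, 17) ∪ [26, 32) ∪ [66, 67)

A, merged: [11, 26), [32, 67).
B, merged: [17, 66).
A but not B: [11, 17), [66, 67).
B but not A: [26, 32).
Combining gives A △ B.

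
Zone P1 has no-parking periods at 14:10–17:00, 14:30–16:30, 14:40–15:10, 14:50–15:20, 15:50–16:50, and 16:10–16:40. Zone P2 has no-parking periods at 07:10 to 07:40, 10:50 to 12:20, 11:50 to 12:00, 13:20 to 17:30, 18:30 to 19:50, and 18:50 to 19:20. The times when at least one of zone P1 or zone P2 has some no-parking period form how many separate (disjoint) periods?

4

First set merges to 14:10–17:00.
Second set merges to 07:10–07:40, 10:50–12:20, 13:20–17:30, 18:30–19:50.
A ∪ B = 07:10–07:40, 10:50–12:20, 13:20–17:30, 18:30–19:50.
That is 4 disjoint pieces.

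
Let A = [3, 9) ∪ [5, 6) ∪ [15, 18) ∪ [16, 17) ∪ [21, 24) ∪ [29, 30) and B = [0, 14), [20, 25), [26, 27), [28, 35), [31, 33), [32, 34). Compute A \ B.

[15, 18)

First set merges to [3, 9), [15, 18), [21, 24), [29, 30).
Second set merges to [0, 14), [20, 25), [26, 27), [28, 35).
[3, 9): entirely removed.
[15, 18): nothing removed.
[21, 24): entirely removed.
[29, 30): entirely removed.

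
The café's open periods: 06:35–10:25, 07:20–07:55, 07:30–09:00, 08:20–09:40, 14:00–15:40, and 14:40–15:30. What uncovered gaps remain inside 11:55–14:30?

Covered (merged): 06:35–10:25, 14:00–15:40.
Gaps within 11:55–14:30: 11:55–14:00.

11:55–14:00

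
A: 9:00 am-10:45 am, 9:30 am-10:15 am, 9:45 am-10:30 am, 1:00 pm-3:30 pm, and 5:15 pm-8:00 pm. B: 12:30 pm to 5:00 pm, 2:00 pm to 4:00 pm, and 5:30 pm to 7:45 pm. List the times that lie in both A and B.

1:00 pm–3:30 pm, 5:30 pm–7:45 pm

Merge the first list: 9:00 am–10:45 am, 1:00 pm–3:30 pm, 5:15 pm–8:00 pm.
Merge the second list: 12:30 pm–5:00 pm, 5:30 pm–7:45 pm.
9:00 am–10:45 am meets no B interval.
1:00 pm–3:30 pm ∩ B → 1:00 pm–3:30 pm.
5:15 pm–8:00 pm ∩ B → 5:30 pm–7:45 pm.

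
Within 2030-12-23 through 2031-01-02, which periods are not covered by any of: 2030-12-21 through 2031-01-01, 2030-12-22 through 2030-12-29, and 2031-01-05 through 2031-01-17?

Covered (merged): 2030-12-21 through 2031-01-01, 2031-01-05 through 2031-01-17.
Gaps within 2030-12-23 through 2031-01-02: 2031-01-02 through 2031-01-02.

2031-01-02 through 2031-01-02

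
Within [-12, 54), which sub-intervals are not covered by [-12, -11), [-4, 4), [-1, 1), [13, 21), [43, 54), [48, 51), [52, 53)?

After merging, the occupied span is [-12, -11), [-4, 4), [13, 21), [43, 54).
Complement within [-12, 54): [-11, -4), [4, 13), [21, 43).

[-11, -4) ∪ [4, 13) ∪ [21, 43)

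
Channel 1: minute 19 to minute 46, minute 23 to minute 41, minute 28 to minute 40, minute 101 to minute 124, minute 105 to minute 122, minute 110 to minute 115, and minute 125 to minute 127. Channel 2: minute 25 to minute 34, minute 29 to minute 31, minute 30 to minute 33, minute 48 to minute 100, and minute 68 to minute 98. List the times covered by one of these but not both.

Merge the first list: minute 19 to minute 46, minute 101 to minute 124, minute 125 to minute 127.
Merge the second list: minute 25 to minute 34, minute 48 to minute 100.
Only in the first: minute 19 to minute 25, minute 34 to minute 46, minute 101 to minute 124, minute 125 to minute 127.
Only in the second: minute 48 to minute 100.
Together these are the periods covered by exactly one.

minute 19 to minute 25, minute 34 to minute 46, minute 48 to minute 100, minute 101 to minute 124, minute 125 to minute 127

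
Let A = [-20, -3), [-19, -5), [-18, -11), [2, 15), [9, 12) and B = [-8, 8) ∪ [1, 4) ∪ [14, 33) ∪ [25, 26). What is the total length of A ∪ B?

A, merged: [-20, -3), [2, 15).
B, merged: [-8, 8), [14, 33).
A ∪ B = [-20, 33).
Total: 53.

53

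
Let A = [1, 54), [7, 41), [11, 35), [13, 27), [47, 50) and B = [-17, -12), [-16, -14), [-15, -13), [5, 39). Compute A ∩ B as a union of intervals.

[5, 39)

Merge the first list: [1, 54).
Merge the second list: [-17, -12), [5, 39).
[1, 54) ∩ B → [5, 39).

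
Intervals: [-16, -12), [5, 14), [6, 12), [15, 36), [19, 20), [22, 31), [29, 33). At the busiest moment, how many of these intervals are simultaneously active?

Sweep endpoints in order; track running count of active intervals.
Peak of 3 reached at 29.

3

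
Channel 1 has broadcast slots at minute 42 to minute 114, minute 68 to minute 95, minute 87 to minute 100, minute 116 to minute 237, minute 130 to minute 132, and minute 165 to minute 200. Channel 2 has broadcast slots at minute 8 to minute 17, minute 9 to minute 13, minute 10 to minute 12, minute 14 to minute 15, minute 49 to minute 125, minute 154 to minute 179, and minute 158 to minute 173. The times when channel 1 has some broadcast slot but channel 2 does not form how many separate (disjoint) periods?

Merge the first list: minute 42 to minute 114, minute 116 to minute 237.
Merge the second list: minute 8 to minute 17, minute 49 to minute 125, minute 154 to minute 179.
A \ B = minute 42 to minute 49, minute 125 to minute 154, minute 179 to minute 237.
That is 3 disjoint pieces.

3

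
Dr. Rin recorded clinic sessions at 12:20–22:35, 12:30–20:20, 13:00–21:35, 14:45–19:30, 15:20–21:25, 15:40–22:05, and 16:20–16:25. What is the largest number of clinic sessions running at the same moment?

Sweep endpoints in order; track running count of active intervals.
Peak of 7 reached at 16:20.

7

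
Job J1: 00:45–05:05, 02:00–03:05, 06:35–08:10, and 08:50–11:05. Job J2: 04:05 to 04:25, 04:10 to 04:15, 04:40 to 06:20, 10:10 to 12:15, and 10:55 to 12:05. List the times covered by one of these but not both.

00:45–04:05, 04:25–04:40, 05:05–06:20, 06:35–08:10, 08:50–10:10, 11:05–12:15

Merge the first list: 00:45–05:05, 06:35–08:10, 08:50–11:05.
Merge the second list: 04:05–04:25, 04:40–06:20, 10:10–12:15.
A but not B: 00:45–04:05, 04:25–04:40, 06:35–08:10, 08:50–10:10.
B but not A: 05:05–06:20, 11:05–12:15.
Combining gives A △ B.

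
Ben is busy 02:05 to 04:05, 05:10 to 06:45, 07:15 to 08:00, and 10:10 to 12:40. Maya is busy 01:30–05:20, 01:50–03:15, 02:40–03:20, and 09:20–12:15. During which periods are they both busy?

02:05–04:05, 05:10–05:20, 10:10–12:15

Merge the second list: 01:30–05:20, 09:20–12:15.
02:05–04:05 ∩ B → 02:05–04:05.
05:10–06:45 ∩ B → 05:10–05:20.
07:15–08:00 meets no B interval.
10:10–12:40 ∩ B → 10:10–12:15.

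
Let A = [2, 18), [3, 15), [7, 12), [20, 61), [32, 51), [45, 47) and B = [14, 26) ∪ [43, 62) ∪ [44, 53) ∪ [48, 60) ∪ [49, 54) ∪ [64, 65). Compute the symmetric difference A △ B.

[2, 14) ∪ [18, 20) ∪ [26, 43) ∪ [61, 62) ∪ [64, 65)

Merge the first list: [2, 18), [20, 61).
Merge the second list: [14, 26), [43, 62), [64, 65).
Only in the first: [2, 14), [26, 43).
Only in the second: [18, 20), [61, 62), [64, 65).
Together these are the periods covered by exactly one.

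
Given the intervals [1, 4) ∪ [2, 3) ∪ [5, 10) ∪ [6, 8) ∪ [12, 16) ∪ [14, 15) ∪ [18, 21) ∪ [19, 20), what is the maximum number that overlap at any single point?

2

At 2, 2 of the intervals are simultaneously active.
No point has more.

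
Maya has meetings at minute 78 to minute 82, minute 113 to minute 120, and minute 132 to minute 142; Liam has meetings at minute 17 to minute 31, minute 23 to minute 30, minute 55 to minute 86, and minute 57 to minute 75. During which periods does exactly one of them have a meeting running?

B, merged: minute 17 to minute 31, minute 55 to minute 86.
Only in the first: minute 113 to minute 120, minute 132 to minute 142.
Only in the second: minute 17 to minute 31, minute 55 to minute 78, minute 82 to minute 86.
Together these are the periods covered by exactly one.

minute 17 to minute 31, minute 55 to minute 78, minute 82 to minute 86, minute 113 to minute 120, minute 132 to minute 142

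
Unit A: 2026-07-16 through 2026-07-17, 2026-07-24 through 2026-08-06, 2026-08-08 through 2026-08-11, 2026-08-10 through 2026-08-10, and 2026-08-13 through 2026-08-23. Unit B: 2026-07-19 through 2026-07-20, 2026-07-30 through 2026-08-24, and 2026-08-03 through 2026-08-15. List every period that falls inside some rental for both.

2026-07-30 through 2026-08-06, 2026-08-08 through 2026-08-11, 2026-08-13 through 2026-08-23

First set merges to 2026-07-16 through 2026-07-17, 2026-07-24 through 2026-08-06, 2026-08-08 through 2026-08-11, 2026-08-13 through 2026-08-23.
Second set merges to 2026-07-19 through 2026-07-20, 2026-07-30 through 2026-08-24.
2026-07-16 through 2026-07-17 meets no B interval.
2026-07-24 through 2026-08-06 ∩ B → 2026-07-30 through 2026-08-06.
2026-08-08 through 2026-08-11 ∩ B → 2026-08-08 through 2026-08-11.
2026-08-13 through 2026-08-23 ∩ B → 2026-08-13 through 2026-08-23.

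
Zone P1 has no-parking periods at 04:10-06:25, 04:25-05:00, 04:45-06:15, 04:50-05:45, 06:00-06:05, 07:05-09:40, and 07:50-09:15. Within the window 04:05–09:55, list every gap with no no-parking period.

Covered (merged): 04:10-06:25, 07:05-09:40.
Gaps within 04:05-09:55: 04:05-04:10, 06:25-07:05, 09:40-09:55.

04:05-04:10, 06:25-07:05, 09:40-09:55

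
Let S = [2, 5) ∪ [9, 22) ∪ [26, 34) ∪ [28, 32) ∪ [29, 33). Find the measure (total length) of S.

24

Merged: [2, 5), [9, 22), [26, 34).
Lengths: 3 + 13 + 8 = 24.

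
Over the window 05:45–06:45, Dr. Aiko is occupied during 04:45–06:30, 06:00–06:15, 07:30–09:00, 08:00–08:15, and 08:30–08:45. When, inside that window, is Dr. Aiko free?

Covered (merged): 04:45–06:30, 07:30–09:00.
Complement within 05:45–06:45: 06:30–06:45.

06:30–06:45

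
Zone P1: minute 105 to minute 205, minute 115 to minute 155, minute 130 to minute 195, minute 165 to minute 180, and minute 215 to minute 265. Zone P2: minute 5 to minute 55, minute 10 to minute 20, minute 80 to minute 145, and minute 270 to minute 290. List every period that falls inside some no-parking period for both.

A, merged: minute 105 to minute 205, minute 215 to minute 265.
B, merged: minute 5 to minute 55, minute 80 to minute 145, minute 270 to minute 290.
minute 105 to minute 205 meets the second set on minute 105 to minute 145.
minute 215 to minute 265: no overlap with the second set.

minute 105 to minute 145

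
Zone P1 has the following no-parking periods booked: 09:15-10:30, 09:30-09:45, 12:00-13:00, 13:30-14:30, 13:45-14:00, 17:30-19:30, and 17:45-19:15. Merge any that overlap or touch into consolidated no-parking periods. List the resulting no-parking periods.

09:15–10:30, 12:00–13:00, 13:30–14:30, 17:30–19:30

09:30–09:45 overlaps/touches 09:15–10:30 → extend to 09:15–10:30.
12:00–13:00 is disjoint → start new block.
13:30–14:30 is disjoint → start new block.
13:45–14:00 overlaps/touches 13:30–14:30 → extend to 13:30–14:30.
17:30–19:30 is disjoint → start new block.
17:45–19:15 overlaps/touches 17:30–19:30 → extend to 17:30–19:30.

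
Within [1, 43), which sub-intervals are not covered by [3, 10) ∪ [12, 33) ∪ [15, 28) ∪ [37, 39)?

Covered (merged): [3, 10), [12, 33), [37, 39).
Complement within [1, 43): [1, 3), [10, 12), [33, 37), [39, 43).

[1, 3) ∪ [10, 12) ∪ [33, 37) ∪ [39, 43)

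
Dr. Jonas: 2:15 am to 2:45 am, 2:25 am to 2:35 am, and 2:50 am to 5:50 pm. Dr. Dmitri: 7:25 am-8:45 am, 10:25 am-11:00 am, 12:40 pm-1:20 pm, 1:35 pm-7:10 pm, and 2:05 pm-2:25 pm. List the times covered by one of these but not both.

A, merged: 2:15 am–2:45 am, 2:50 am–5:50 pm.
B, merged: 7:25 am–8:45 am, 10:25 am–11:00 am, 12:40 pm–1:20 pm, 1:35 pm–7:10 pm.
A but not B: 2:15 am–2:45 am, 2:50 am–7:25 am, 8:45 am–10:25 am, 11:00 am–12:40 pm, 1:20 pm–1:35 pm.
B but not A: 5:50 pm–7:10 pm.
Combining gives A △ B.

2:15 am–2:45 am, 2:50 am–7:25 am, 8:45 am–10:25 am, 11:00 am–12:40 pm, 1:20 pm–1:35 pm, 5:50 pm–7:10 pm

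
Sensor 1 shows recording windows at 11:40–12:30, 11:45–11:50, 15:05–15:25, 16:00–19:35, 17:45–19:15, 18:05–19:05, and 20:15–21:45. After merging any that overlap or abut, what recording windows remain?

11:40–12:30, 15:05–15:25, 16:00–19:35, 20:15–21:45

11:45–11:50 overlaps/touches 11:40–12:30 → extend to 11:40–12:30.
15:05–15:25 is disjoint → start new block.
16:00–19:35 is disjoint → start new block.
17:45–19:15 overlaps/touches 16:00–19:35 → extend to 16:00–19:35.
18:05–19:05 overlaps/touches 16:00–19:35 → extend to 16:00–19:35.
20:15–21:45 is disjoint → start new block.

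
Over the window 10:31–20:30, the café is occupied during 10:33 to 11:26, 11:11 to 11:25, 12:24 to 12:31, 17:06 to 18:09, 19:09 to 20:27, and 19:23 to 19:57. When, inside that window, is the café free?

Covered (merged): 10:33-11:26, 12:24-12:31, 17:06-18:09, 19:09-20:27.
Gaps within 10:31-20:30: 10:31-10:33, 11:26-12:24, 12:31-17:06, 18:09-19:09, 20:27-20:30.

10:31-10:33, 11:26-12:24, 12:31-17:06, 18:09-19:09, 20:27-20:30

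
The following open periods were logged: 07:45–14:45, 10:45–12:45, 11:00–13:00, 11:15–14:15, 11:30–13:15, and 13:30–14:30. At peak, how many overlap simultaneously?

5

At 11:30, 5 of the intervals are simultaneously active.
No point has more.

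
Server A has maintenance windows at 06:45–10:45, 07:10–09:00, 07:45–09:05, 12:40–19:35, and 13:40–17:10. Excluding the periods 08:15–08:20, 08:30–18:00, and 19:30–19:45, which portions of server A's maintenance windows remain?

Merge the first list: 06:45–10:45, 12:40–19:35.
06:45–10:45 \ B = 06:45–08:15, 08:20–08:30.
12:40–19:35 \ B = 18:00–19:30.

06:45–08:15, 08:20–08:30, 18:00–19:30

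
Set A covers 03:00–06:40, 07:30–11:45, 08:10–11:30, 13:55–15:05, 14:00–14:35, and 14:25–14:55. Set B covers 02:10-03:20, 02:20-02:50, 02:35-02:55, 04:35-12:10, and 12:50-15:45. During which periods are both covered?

03:00-03:20, 04:35-06:40, 07:30-11:45, 13:55-15:05

First set merges to 03:00-06:40, 07:30-11:45, 13:55-15:05.
Second set merges to 02:10-03:20, 04:35-12:10, 12:50-15:45.
03:00-06:40 ∩ B → 03:00-03:20, 04:35-06:40.
07:30-11:45 ∩ B → 07:30-11:45.
13:55-15:05 ∩ B → 13:55-15:05.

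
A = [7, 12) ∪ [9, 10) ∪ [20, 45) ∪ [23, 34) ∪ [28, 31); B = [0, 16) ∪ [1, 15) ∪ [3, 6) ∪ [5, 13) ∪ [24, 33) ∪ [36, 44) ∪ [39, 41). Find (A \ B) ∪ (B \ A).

A, merged: [7, 12), [20, 45).
B, merged: [0, 16), [24, 33), [36, 44).
Only in the first: [20, 24), [33, 36), [44, 45).
Only in the second: [0, 7), [12, 16).
Together these are the periods covered by exactly one.

[0, 7) ∪ [12, 16) ∪ [20, 24) ∪ [33, 36) ∪ [44, 45)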